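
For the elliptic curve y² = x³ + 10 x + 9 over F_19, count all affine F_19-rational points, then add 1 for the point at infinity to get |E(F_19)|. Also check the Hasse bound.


Affine points = {(0, 3), (0, 16), (1, 1), (1, 18), (3, 3), (3, 16), (6, 0), (7, 2), (7, 17), (9, 7), (9, 12), (10, 8), (10, 11), (11, 5), (11, 14), (14, 9), (14, 10), (15, 0), (16, 3), (16, 16), (17, 0), (18, 6), (18, 13)}; affine count = 23; |E(F_19)| = 24.

Discriminant check: Δ ∝ 4a³ + 27b² = 4·10³ + 27·9² = 4·1000 + 27·81 ≡ 12 (mod 19). Nonzero ⇒ E is nonsingular.
For each x ∈ F_19, compute rhs = x³ + 10·x + 9 mod 19, then count y ∈ F_19 with y² ≡ rhs.
  x = 0: rhs = 9, matching y values: 3, 16 (2 points).
  x = 1: rhs = 1, matching y values: 1, 18 (2 points).
  x = 2: rhs = 18, matching y values: none (0 points).
  x = 3: rhs = 9, matching y values: 3, 16 (2 points).
  x = 4: rhs = 18, matching y values: none (0 points).
  x = 5: rhs = 13, matching y values: none (0 points).
  x = 6: rhs = 0, matching y values: 0 (1 points).
  x = 7: rhs = 4, matching y values: 2, 17 (2 points).
  x = 8: rhs = 12, matching y values: none (0 points).
  x = 9: rhs = 11, matching y values: 7, 12 (2 points).
  x = 10: rhs = 7, matching y values: 8, 11 (2 points).
  x = 11: rhs = 6, matching y values: 5, 14 (2 points).
  x = 12: rhs = 14, matching y values: none (0 points).
  x = 13: rhs = 18, matching y values: none (0 points).
  x = 14: rhs = 5, matching y values: 9, 10 (2 points).
  x = 15: rhs = 0, matching y values: 0 (1 points).
  x = 16: rhs = 9, matching y values: 3, 16 (2 points).
  x = 17: rhs = 0, matching y values: 0 (1 points).
  x = 18: rhs = 17, matching y values: 6, 13 (2 points).
Total affine count: 23.
Full point count |E(F_19)| = 23 + 1 = 24.
Hasse bound: |24 − (19+1)| = |4| = 4 ≤ 2√19 ≈ 8.7178 ✓.


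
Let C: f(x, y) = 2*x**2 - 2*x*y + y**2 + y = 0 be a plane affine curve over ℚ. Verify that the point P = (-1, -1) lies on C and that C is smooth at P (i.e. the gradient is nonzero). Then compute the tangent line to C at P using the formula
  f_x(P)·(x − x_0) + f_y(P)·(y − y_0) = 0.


Tangent line at P: -2*x + y - 1 = 0.

Step 1: f(-1, -1) = 0, so P lies on C.
Step 2: partial derivatives
  f_x(x, y) = 4*x - 2*y, f_y(x, y) = -2*x + 2*y + 1.
  f_x(P) = -2, f_y(P) = 1 (gradient nonzero, so P is smooth).
Step 3: tangent line at P: -2·(x − -1) + 1·(y − -1) = 0.
Expanding: -2*x + y - 1 = 0.


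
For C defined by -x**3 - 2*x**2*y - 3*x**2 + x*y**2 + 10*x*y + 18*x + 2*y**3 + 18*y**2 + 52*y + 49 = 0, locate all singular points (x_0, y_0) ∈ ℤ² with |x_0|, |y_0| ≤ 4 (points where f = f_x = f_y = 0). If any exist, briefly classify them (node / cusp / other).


Singular points: {(1, -3)}; classification: cusp.

Compute partial derivatives:
  f_x = -3*x**2 - 4*x*y - 6*x + y**2 + 10*y + 18.
  f_y = -2*x**2 + 2*x*y + 10*x + 6*y**2 + 36*y + 52.
Scan x_0 ∈ {−4, ..., 4}. For each x_0, f_y(x_0, y) is a polynomial in y; find its integer roots y ∈ {−4, ..., 4}, then test f_x and f at those candidates.
  x = -4: f_y(-4, y) = 6*y**2 + 28*y - 20; no integer root y with |y| ≤ 4.
  x = -3: f_y(-3, y) = 6*y**2 + 30*y + 4; no integer root y with |y| ≤ 4.
  x = -2: f_y(-2, y) = 6*y**2 + 32*y + 24; no integer root y with |y| ≤ 4.
  x = -1: f_y(-1, y) = 6*y**2 + 34*y + 40; vanishes at y ∈ {-4}. (-1, -4): f_x = -19 ≠ 0.
  x = 0: f_y(0, y) = 6*y**2 + 36*y + 52; no integer root y with |y| ≤ 4.
  x = 1: f_y(1, y) = 6*y**2 + 38*y + 60; vanishes at y ∈ {-3}. (1, -3): f_x = 0, f = 0 — SINGULAR.
  x = 2: f_y(2, y) = 6*y**2 + 40*y + 64; vanishes at y ∈ {-4}. (2, -4): f_x = 2 ≠ 0.
  x = 3: f_y(3, y) = 6*y**2 + 42*y + 64; no integer root y with |y| ≤ 4.
  x = 4: f_y(4, y) = 6*y**2 + 44*y + 60; no integer root y with |y| ≤ 4.
Only singular point on the grid: (1, -3).
Classify: substitute x = 1 + u, y = -3 + v and expand: f = -u**3 - 2*u**2*v + u*v**2 + 2*v**3 + v**2.
No constant or linear terms (consistent with a singular point). Quadratic part: v**2. Cubic part: -u**3 - 2*u**2*v + u*v**2 + 2*v**3.
The quadratic part v**2 is a perfect square, so there is a single (double) tangent line v = 0, i.e. y = -3. Restricting the cubic part to that line (v = 0) leaves -u**3 ≠ 0, so f is not divisible by v and the branch is v² ≈ u**3 to lowest order — this is a cusp.
Classification: cusp.


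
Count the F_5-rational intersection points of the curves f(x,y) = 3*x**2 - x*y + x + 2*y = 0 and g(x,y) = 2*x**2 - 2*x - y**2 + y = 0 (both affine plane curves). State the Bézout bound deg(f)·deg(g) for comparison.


Common zeros: {(0, 0), (1, 1)}; count = 2; Bézout bound = 4.

deg(f) = 2, deg(g) = 2, so Bézout bound = 4.
Scan x ∈ F_5. For each x, list the y ∈ F_5 with f(x, y) ≡ 0 and those with g(x, y) ≡ 0 (mod 5); the common zeros in that column are the intersection.
  x = 0: f ≡ 0 at y ∈ {0}; g ≡ 0 at y ∈ {0, 1}; common: {0}.
  x = 1: f ≡ 0 at y ∈ {1}; g ≡ 0 at y ∈ {0, 1}; common: {1}.
  x = 2: f ≡ 0 at y ∈ ∅; g ≡ 0 at y ∈ ∅; common: ∅.
  x = 3: f ≡ 0 at y ∈ {0}; g ≡ 0 at y ∈ {2, 4}; common: ∅.
  x = 4: f ≡ 0 at y ∈ {1}; g ≡ 0 at y ∈ ∅; common: ∅.
Collecting: common zeros = {(0, 0), (1, 1)}, so the count is 2.
Comparison with the Bézout bound: 2 ≤ 4 = deg(f)·deg(g), as expected for curves with no common component (the affine F_5-count falls short of the bound because intersections may lie at infinity, over extension fields, or carry multiplicity).


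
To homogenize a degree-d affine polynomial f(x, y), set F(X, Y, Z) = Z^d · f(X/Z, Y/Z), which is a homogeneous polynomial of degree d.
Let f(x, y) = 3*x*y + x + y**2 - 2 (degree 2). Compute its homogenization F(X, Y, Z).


F(X, Y, Z) = 3*X*Y + X*Z + Y**2 - 2*Z**2

deg(f) = 2.
Substitute x = X/Z, y = Y/Z into f, then multiply by Z^2.
  monomial 3·x^1·y^1 ↦ 3·X^1·Y^1·Z^0.
  monomial 1·x^1·y^0 ↦ 1·X^1·Y^0·Z^1.
  monomial 1·x^0·y^2 ↦ 1·X^0·Y^2·Z^0.
  monomial -2·x^0·y^0 ↦ -2·X^0·Y^0·Z^2.
Collecting: F(X, Y, Z) = 3*X*Y + X*Z + Y**2 - 2*Z**2.


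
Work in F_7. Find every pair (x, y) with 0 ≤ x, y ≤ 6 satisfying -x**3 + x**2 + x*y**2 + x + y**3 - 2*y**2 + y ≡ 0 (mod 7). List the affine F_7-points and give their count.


Affine F_7-points: {(0, 0), (0, 1), (1, 2), (2, 1), (2, 3), (3, 5), (4, 4), (5, 4), (6, 1), (6, 4), (6, 5)}; count = 11.

For each of the 49 pairs (x, y) ∈ F_7², evaluate f(x, y) mod 7. Record the zeros.
  x = 0: [0↦0, 1↦0, 2↦2, 3↦5, 4↦1, 5↦3, 6↦3]  zeros at y ∈ {0, 1}
  x = 1: [0↦1, 1↦2, 2↦0, 3↦1, 4↦4, 5↦1, 6↦5]  zeros at y ∈ {2}
  x = 2: [0↦5, 1↦0, 2↦1, 3↦0, 4↦3, 5↦2, 6↦3]  zeros at y ∈ {1, 3}
  x = 3: [0↦6, 1↦2, 2↦6, 3↦3, 4↦6, 5↦0, 6↦5]  zeros at y ∈ {5}
  x = 4: [0↦5, 1↦2, 2↦2, 3↦4, 4↦0, 5↦3, 6↦5]  zeros at y ∈ {4}
  x = 5: [0↦3, 1↦1, 2↦4, 3↦4, 4↦0, 5↦5, 6↦4]  zeros at y ∈ {4}
  x = 6: [0↦1, 1↦0, 2↦6, 3↦4, 4↦0, 5↦0, 6↦3]  zeros at y ∈ {1, 4, 5}
Collecting zeros: affine points = {(0, 0), (0, 1), (1, 2), (2, 1), (2, 3), (3, 5), (4, 4), (5, 4), (6, 1), (6, 4), (6, 5)}.
Total count |C(F_7)_aff| = 11.


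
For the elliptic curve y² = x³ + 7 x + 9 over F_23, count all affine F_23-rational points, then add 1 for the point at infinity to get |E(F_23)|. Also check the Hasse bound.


Affine points = {(0, 3), (0, 20), (2, 10), (2, 13), (4, 3), (4, 20), (5, 10), (5, 13), (8, 5), (8, 18), (12, 2), (12, 21), (15, 4), (15, 19), (16, 10), (16, 13), (17, 2), (17, 21), (19, 3), (19, 20), (22, 1), (22, 22)}; affine count = 22; |E(F_23)| = 23.

Discriminant check: Δ ∝ 4a³ + 27b² = 4·7³ + 27·9² = 4·343 + 27·81 ≡ 17 (mod 23). Nonzero ⇒ E is nonsingular.
For each x ∈ F_23, compute rhs = x³ + 7·x + 9 mod 23, then count y ∈ F_23 with y² ≡ rhs.
  x = 0: rhs = 9, matching y values: 3, 20 (2 points).
  x = 1: rhs = 17, matching y values: none (0 points).
  x = 2: rhs = 8, matching y values: 10, 13 (2 points).
  x = 3: rhs = 11, matching y values: none (0 points).
  x = 4: rhs = 9, matching y values: 3, 20 (2 points).
  x = 5: rhs = 8, matching y values: 10, 13 (2 points).
  x = 6: rhs = 14, matching y values: none (0 points).
  x = 7: rhs = 10, matching y values: none (0 points).
  x = 8: rhs = 2, matching y values: 5, 18 (2 points).
  x = 9: rhs = 19, matching y values: none (0 points).
  x = 10: rhs = 21, matching y values: none (0 points).
  x = 11: rhs = 14, matching y values: none (0 points).
  x = 12: rhs = 4, matching y values: 2, 21 (2 points).
  x = 13: rhs = 20, matching y values: none (0 points).
  x = 14: rhs = 22, matching y values: none (0 points).
  x = 15: rhs = 16, matching y values: 4, 19 (2 points).
  x = 16: rhs = 8, matching y values: 10, 13 (2 points).
  x = 17: rhs = 4, matching y values: 2, 21 (2 points).
  x = 18: rhs = 10, matching y values: none (0 points).
  x = 19: rhs = 9, matching y values: 3, 20 (2 points).
  x = 20: rhs = 7, matching y values: none (0 points).
  x = 21: rhs = 10, matching y values: none (0 points).
  x = 22: rhs = 1, matching y values: 1, 22 (2 points).
Total affine count: 22.
Full point count |E(F_23)| = 22 + 1 = 23.
Hasse bound: |23 − (23+1)| = |-1| = 1 ≤ 2√23 ≈ 9.5917 ✓.


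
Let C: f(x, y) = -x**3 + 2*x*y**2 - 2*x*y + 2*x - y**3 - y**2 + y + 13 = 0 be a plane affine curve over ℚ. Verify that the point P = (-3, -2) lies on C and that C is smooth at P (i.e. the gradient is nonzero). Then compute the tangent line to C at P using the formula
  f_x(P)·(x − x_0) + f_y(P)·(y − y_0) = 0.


Tangent line at P: -13*x + 23*y + 7 = 0.

Step 1: f(-3, -2) = 0, so P lies on C.
Step 2: partial derivatives
  f_x(x, y) = -3*x**2 + 2*y**2 - 2*y + 2, f_y(x, y) = 4*x*y - 2*x - 3*y**2 - 2*y + 1.
  f_x(P) = -13, f_y(P) = 23 (gradient nonzero, so P is smooth).
Step 3: tangent line at P: -13·(x − -3) + 23·(y − -2) = 0.
Expanding: -13*x + 23*y + 7 = 0.


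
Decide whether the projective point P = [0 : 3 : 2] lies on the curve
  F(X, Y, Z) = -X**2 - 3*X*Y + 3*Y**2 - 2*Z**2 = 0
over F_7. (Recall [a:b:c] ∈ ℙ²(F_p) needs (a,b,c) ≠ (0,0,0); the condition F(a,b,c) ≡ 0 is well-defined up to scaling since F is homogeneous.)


F(0,3,2) ≡ 5 (mod 7); P is NOT on the curve.

Evaluate F(0, 3, 2) term-by-term (mod 7).
  -X**2 ↦ -1·0·1·1 = 0
  -3*X*Y ↦ -3·0·3·1 = 0
  3*Y**2 ↦ 3·1·9·1 = 27
  -2*Z**2 ↦ -2·1·1·4 = -8
Sum: F(0, 3, 2) = (0) + (0) + (27) + (-8) = 19.
Reducing mod 7: 19 ≡ 5 (mod 7).
Since F(a, b, c) ≡ 5 ≠ 0 (mod 7), P does NOT lie on the curve.


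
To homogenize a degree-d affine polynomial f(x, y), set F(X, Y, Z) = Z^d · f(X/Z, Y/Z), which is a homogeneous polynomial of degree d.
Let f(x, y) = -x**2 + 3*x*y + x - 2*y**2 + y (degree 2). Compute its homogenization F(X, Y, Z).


F(X, Y, Z) = -X**2 + 3*X*Y + X*Z - 2*Y**2 + Y*Z

deg(f) = 2.
Substitute x = X/Z, y = Y/Z into f, then multiply by Z^2.
  monomial -1·x^2·y^0 ↦ -1·X^2·Y^0·Z^0.
  monomial 3·x^1·y^1 ↦ 3·X^1·Y^1·Z^0.
  monomial 1·x^1·y^0 ↦ 1·X^1·Y^0·Z^1.
  monomial -2·x^0·y^2 ↦ -2·X^0·Y^2·Z^0.
  monomial 1·x^0·y^1 ↦ 1·X^0·Y^1·Z^1.
Collecting: F(X, Y, Z) = -X**2 + 3*X*Y + X*Z - 2*Y**2 + Y*Z.


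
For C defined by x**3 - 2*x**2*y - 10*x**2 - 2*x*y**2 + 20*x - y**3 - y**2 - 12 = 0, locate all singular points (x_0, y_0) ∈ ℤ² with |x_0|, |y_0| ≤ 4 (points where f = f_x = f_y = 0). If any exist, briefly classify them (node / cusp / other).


Singular points: {(2, -2)}; classification: cusp.

Compute partial derivatives:
  f_x = 3*x**2 - 4*x*y - 20*x - 2*y**2 + 20.
  f_y = -2*x**2 - 4*x*y - 3*y**2 - 2*y.
Scan x_0 ∈ {−4, ..., 4}. For each x_0, f_y(x_0, y) is a polynomial in y; find its integer roots y ∈ {−4, ..., 4}, then test f_x and f at those candidates.
  x = -4: f_y(-4, y) = -3*y**2 + 14*y - 32; no integer root y with |y| ≤ 4.
  x = -3: f_y(-3, y) = -3*y**2 + 10*y - 18; no integer root y with |y| ≤ 4.
  x = -2: f_y(-2, y) = -3*y**2 + 6*y - 8; no integer root y with |y| ≤ 4.
  x = -1: f_y(-1, y) = -3*y**2 + 2*y - 2; no integer root y with |y| ≤ 4.
  x = 0: f_y(0, y) = -3*y**2 - 2*y; vanishes at y ∈ {0}. (0, 0): f_x = 20 ≠ 0.
  x = 1: f_y(1, y) = -3*y**2 - 6*y - 2; no integer root y with |y| ≤ 4.
  x = 2: f_y(2, y) = -3*y**2 - 10*y - 8; vanishes at y ∈ {-2}. (2, -2): f_x = 0, f = 0 — SINGULAR.
  x = 3: f_y(3, y) = -3*y**2 - 14*y - 18; no integer root y with |y| ≤ 4.
  x = 4: f_y(4, y) = -3*y**2 - 18*y - 32; no integer root y with |y| ≤ 4.
Only singular point on the grid: (2, -2).
Classify: substitute x = 2 + u, y = -2 + v and expand: f = u**3 - 2*u**2*v - 2*u*v**2 - v**3 + v**2.
No constant or linear terms (consistent with a singular point). Quadratic part: v**2. Cubic part: u**3 - 2*u**2*v - 2*u*v**2 - v**3.
The quadratic part v**2 is a perfect square, so there is a single (double) tangent line v = 0, i.e. y = -2. Restricting the cubic part to that line (v = 0) leaves u**3 ≠ 0, so f is not divisible by v and the branch is v² ≈ -u**3 to lowest order — this is a cusp.
Classification: cusp.


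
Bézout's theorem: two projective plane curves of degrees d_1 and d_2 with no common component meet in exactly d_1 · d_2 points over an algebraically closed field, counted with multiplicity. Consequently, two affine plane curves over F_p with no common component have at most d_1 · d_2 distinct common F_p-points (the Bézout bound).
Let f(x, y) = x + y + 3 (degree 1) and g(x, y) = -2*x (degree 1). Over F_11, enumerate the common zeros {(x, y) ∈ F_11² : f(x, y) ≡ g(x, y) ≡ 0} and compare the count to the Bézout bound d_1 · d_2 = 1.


Common zeros: {(0, 8)}; count = 1; Bézout bound = 1.

deg(f) = 1, deg(g) = 1, so Bézout bound = 1.
Scan x ∈ F_11. For each x, list the y ∈ F_11 with f(x, y) ≡ 0 and those with g(x, y) ≡ 0 (mod 11); the common zeros in that column are the intersection.
  x = 0: f ≡ 0 at y ∈ {8}; g ≡ 0 at y ∈ {0, 1, 2, 3, 4, 5, 6, 7, 8, 9, 10}; common: {8}.
  x = 1: f ≡ 0 at y ∈ {7}; g ≡ 0 at y ∈ ∅; common: ∅.
  x = 2: f ≡ 0 at y ∈ {6}; g ≡ 0 at y ∈ ∅; common: ∅.
  x = 3: f ≡ 0 at y ∈ {5}; g ≡ 0 at y ∈ ∅; common: ∅.
  x = 4: f ≡ 0 at y ∈ {4}; g ≡ 0 at y ∈ ∅; common: ∅.
  x = 5: f ≡ 0 at y ∈ {3}; g ≡ 0 at y ∈ ∅; common: ∅.
  x = 6: f ≡ 0 at y ∈ {2}; g ≡ 0 at y ∈ ∅; common: ∅.
  x = 7: f ≡ 0 at y ∈ {1}; g ≡ 0 at y ∈ ∅; common: ∅.
  x = 8: f ≡ 0 at y ∈ {0}; g ≡ 0 at y ∈ ∅; common: ∅.
  x = 9: f ≡ 0 at y ∈ {10}; g ≡ 0 at y ∈ ∅; common: ∅.
  x = 10: f ≡ 0 at y ∈ {9}; g ≡ 0 at y ∈ ∅; common: ∅.
Collecting: common zeros = {(0, 8)}, so the count is 1.
Comparison with the Bézout bound: 1 ≤ 1 = deg(f)·deg(g), as expected for curves with no common component (the bound is attained).


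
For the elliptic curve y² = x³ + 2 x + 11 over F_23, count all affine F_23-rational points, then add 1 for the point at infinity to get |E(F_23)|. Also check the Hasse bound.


Affine points = {(2, 0), (5, 10), (5, 13), (6, 3), (6, 20), (7, 0), (13, 7), (13, 16), (14, 0), (15, 9), (15, 14), (17, 6), (17, 17), (19, 10), (19, 13), (20, 1), (20, 22), (22, 10), (22, 13)}; affine count = 19; |E(F_23)| = 20.

Discriminant check: Δ ∝ 4a³ + 27b² = 4·2³ + 27·11² = 4·8 + 27·121 ≡ 10 (mod 23). Nonzero ⇒ E is nonsingular.
For each x ∈ F_23, compute rhs = x³ + 2·x + 11 mod 23, then count y ∈ F_23 with y² ≡ rhs.
  x = 0: rhs = 11, matching y values: none (0 points).
  x = 1: rhs = 14, matching y values: none (0 points).
  x = 2: rhs = 0, matching y values: 0 (1 points).
  x = 3: rhs = 21, matching y values: none (0 points).
  x = 4: rhs = 14, matching y values: none (0 points).
  x = 5: rhs = 8, matching y values: 10, 13 (2 points).
  x = 6: rhs = 9, matching y values: 3, 20 (2 points).
  x = 7: rhs = 0, matching y values: 0 (1 points).
  x = 8: rhs = 10, matching y values: none (0 points).
  x = 9: rhs = 22, matching y values: none (0 points).
  x = 10: rhs = 19, matching y values: none (0 points).
  x = 11: rhs = 7, matching y values: none (0 points).
  x = 12: rhs = 15, matching y values: none (0 points).
  x = 13: rhs = 3, matching y values: 7, 16 (2 points).
  x = 14: rhs = 0, matching y values: 0 (1 points).
  x = 15: rhs = 12, matching y values: 9, 14 (2 points).
  x = 16: rhs = 22, matching y values: none (0 points).
  x = 17: rhs = 13, matching y values: 6, 17 (2 points).
  x = 18: rhs = 14, matching y values: none (0 points).
  x = 19: rhs = 8, matching y values: 10, 13 (2 points).
  x = 20: rhs = 1, matching y values: 1, 22 (2 points).
  x = 21: rhs = 22, matching y values: none (0 points).
  x = 22: rhs = 8, matching y values: 10, 13 (2 points).
Total affine count: 19.
Full point count |E(F_23)| = 19 + 1 = 20.
Hasse bound: |20 − (23+1)| = |-4| = 4 ≤ 2√23 ≈ 9.5917 ✓.


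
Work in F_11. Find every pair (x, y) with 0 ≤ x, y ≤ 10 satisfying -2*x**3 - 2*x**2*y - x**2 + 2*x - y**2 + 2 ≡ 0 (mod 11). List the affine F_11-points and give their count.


Affine F_11-points: {(3, 0), (3, 4), (4, 5), (4, 7), (8, 1), (8, 3), (9, 5), (9, 9)}; count = 8.

For each of the 121 pairs (x, y) ∈ F_11², evaluate f(x, y) mod 11. Record the zeros.
  x = 0: [0↦2, 1↦1, 2↦9, 3↦4, 4↦8, 5↦10, 6↦10, 7↦8, 8↦4, 9↦9, 10↦1]  zeros at y ∈ ∅
  x = 1: [0↦1, 1↦9, 2↦4, 3↦8, 4↦10, 5↦10, 6↦8, 7↦4, 8↦9, 9↦1, 10↦2]  zeros at y ∈ ∅
  x = 2: [0↦8, 1↦10, 2↦10, 3↦8, 4↦4, 5↦9, 6↦1, 7↦2, 8↦1, 9↦9, 10↦4]  zeros at y ∈ ∅
  x = 3: [0↦0, 1↦3, 2↦4, 3↦3, 4↦0, 5↦6, 6↦10, 7↦1, 8↦1, 9↦10, 10↦6]  zeros at y ∈ {0, 4}
  x = 4: [0↦9, 1↦9, 2↦7, 3↦3, 4↦8, 5↦0, 6↦1, 7↦0, 8↦8, 9↦3, 10↦7]  zeros at y ∈ {5, 7}
  x = 5: [0↦1, 1↦5, 2↦7, 3↦7, 4↦5, 5↦1, 6↦6, 7↦9, 8↦10, 9↦9, 10↦6]  zeros at y ∈ ∅
  x = 6: [0↦8, 1↦1, 2↦3, 3↦3, 4↦1, 5↦8, 6↦2, 7↦5, 8↦6, 9↦5, 10↦2]  zeros at y ∈ ∅
  x = 7: [0↦7, 1↦7, 2↦5, 3↦1, 4↦6, 5↦9, 6↦10, 7↦9, 8↦6, 9↦1, 10↦5]  zeros at y ∈ ∅
  x = 8: [0↦8, 1↦0, 2↦1, 3↦0, 4↦8, 5↦3, 6↦7, 7↦9, 8↦9, 9↦7, 10↦3]  zeros at y ∈ {1, 3}
  x = 9: [0↦10, 1↦1, 2↦1, 3↦10, 4↦6, 5↦0, 6↦3, 7↦4, 8↦3, 9↦0, 10↦6]  zeros at y ∈ {5, 9}
  x = 10: [0↦1, 1↦9, 2↦4, 3↦8, 4↦10, 5↦10, 6↦8, 7↦4, 8↦9, 9↦1, 10↦2]  zeros at y ∈ ∅
Collecting zeros: affine points = {(3, 0), (3, 4), (4, 5), (4, 7), (8, 1), (8, 3), (9, 5), (9, 9)}.
Total count |C(F_11)_aff| = 8.


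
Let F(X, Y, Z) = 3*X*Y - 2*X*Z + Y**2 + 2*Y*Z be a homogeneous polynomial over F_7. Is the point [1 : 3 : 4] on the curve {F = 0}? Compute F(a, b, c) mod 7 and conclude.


F(1,3,4) ≡ 6 (mod 7); P is NOT on the curve.

Evaluate F(1, 3, 4) term-by-term (mod 7).
  3*X*Y ↦ 3·1·3·1 = 9
  -2*X*Z ↦ -2·1·1·4 = -8
  Y**2 ↦ 1·1·9·1 = 9
  2*Y*Z ↦ 2·1·3·4 = 24
Sum: F(1, 3, 4) = (9) + (-8) + (9) + (24) = 34.
Reducing mod 7: 34 ≡ 6 (mod 7).
Since F(a, b, c) ≡ 6 ≠ 0 (mod 7), P does NOT lie on the curve.


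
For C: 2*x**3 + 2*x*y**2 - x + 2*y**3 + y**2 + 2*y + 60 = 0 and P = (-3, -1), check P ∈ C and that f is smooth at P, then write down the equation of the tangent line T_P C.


Tangent line at P: 55*x + 18*y + 183 = 0.

Step 1: f(-3, -1) = 0, so P lies on C.
Step 2: partial derivatives
  f_x(x, y) = 6*x**2 + 2*y**2 - 1, f_y(x, y) = 4*x*y + 6*y**2 + 2*y + 2.
  f_x(P) = 55, f_y(P) = 18 (gradient nonzero, so P is smooth).
Step 3: tangent line at P: 55·(x − -3) + 18·(y − -1) = 0.
Expanding: 55*x + 18*y + 183 = 0.


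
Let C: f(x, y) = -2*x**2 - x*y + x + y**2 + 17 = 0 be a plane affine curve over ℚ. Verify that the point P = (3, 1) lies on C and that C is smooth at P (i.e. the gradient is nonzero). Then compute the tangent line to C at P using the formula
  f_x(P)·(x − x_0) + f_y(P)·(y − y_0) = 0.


Tangent line at P: -12*x - y + 37 = 0.

Step 1: f(3, 1) = 0, so P lies on C.
Step 2: partial derivatives
  f_x(x, y) = -4*x - y + 1, f_y(x, y) = -x + 2*y.
  f_x(P) = -12, f_y(P) = -1 (gradient nonzero, so P is smooth).
Step 3: tangent line at P: -12·(x − 3) + -1·(y − 1) = 0.
Expanding: -12*x - y + 37 = 0.


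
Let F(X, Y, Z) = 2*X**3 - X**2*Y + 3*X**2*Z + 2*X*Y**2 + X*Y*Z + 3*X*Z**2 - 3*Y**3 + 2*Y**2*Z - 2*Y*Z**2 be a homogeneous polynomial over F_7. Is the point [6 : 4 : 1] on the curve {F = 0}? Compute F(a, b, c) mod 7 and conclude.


F(6,4,1) ≡ 0 (mod 7); P is on the curve.

Evaluate F(6, 4, 1) term-by-term (mod 7).
  2*X**3 ↦ 2·216·1·1 = 432
  -X**2*Y ↦ -1·36·4·1 = -144
  3*X**2*Z ↦ 3·36·1·1 = 108
  2*X*Y**2 ↦ 2·6·16·1 = 192
  X*Y*Z ↦ 1·6·4·1 = 24
  3*X*Z**2 ↦ 3·6·1·1 = 18
  -3*Y**3 ↦ -3·1·64·1 = -192
  2*Y**2*Z ↦ 2·1·16·1 = 32
  -2*Y*Z**2 ↦ -2·1·4·1 = -8
Sum: F(6, 4, 1) = (432) + (-144) + (108) + (192) + (24) + (18) + (-192) + (32) + (-8) = 462.
Reducing mod 7: 462 ≡ 0 (mod 7).
Since F(a, b, c) ≡ 0 (mod 7), P lies on the curve.


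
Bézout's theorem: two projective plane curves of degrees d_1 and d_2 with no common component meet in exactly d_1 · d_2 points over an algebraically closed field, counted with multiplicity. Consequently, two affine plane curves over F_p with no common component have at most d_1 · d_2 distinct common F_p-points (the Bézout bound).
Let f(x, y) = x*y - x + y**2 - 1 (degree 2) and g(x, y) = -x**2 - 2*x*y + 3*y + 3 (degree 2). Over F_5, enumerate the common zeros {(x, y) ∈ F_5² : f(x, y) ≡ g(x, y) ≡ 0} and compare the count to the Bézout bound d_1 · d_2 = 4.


Common zeros: {(0, 4), (1, 3)}; count = 2; Bézout bound = 4.

deg(f) = 2, deg(g) = 2, so Bézout bound = 4.
Scan x ∈ F_5. For each x, list the y ∈ F_5 with f(x, y) ≡ 0 and those with g(x, y) ≡ 0 (mod 5); the common zeros in that column are the intersection.
  x = 0: f ≡ 0 at y ∈ {1, 4}; g ≡ 0 at y ∈ {4}; common: {4}.
  x = 1: f ≡ 0 at y ∈ {1, 3}; g ≡ 0 at y ∈ {3}; common: {3}.
  x = 2: f ≡ 0 at y ∈ {1, 2}; g ≡ 0 at y ∈ {4}; common: ∅.
  x = 3: f ≡ 0 at y ∈ {1}; g ≡ 0 at y ∈ {3}; common: ∅.
  x = 4: f ≡ 0 at y ∈ {0, 1}; g ≡ 0 at y ∈ ∅; common: ∅.
Collecting: common zeros = {(0, 4), (1, 3)}, so the count is 2.
Comparison with the Bézout bound: 2 ≤ 4 = deg(f)·deg(g), as expected for curves with no common component (the affine F_5-count falls short of the bound because intersections may lie at infinity, over extension fields, or carry multiplicity).


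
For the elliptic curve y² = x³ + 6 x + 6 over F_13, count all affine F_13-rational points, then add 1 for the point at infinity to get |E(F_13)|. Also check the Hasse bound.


Affine points = {(1, 0), (2, 0), (3, 5), (3, 8), (4, 4), (4, 9), (7, 1), (7, 12), (9, 3), (9, 10), (10, 0), (11, 5), (11, 8), (12, 5), (12, 8)}; affine count = 15; |E(F_13)| = 16.

Discriminant check: Δ ∝ 4a³ + 27b² = 4·6³ + 27·6² = 4·216 + 27·36 ≡ 3 (mod 13). Nonzero ⇒ E is nonsingular.
For each x ∈ F_13, compute rhs = x³ + 6·x + 6 mod 13, then count y ∈ F_13 with y² ≡ rhs.
  x = 0: rhs = 6, matching y values: none (0 points).
  x = 1: rhs = 0, matching y values: 0 (1 points).
  x = 2: rhs = 0, matching y values: 0 (1 points).
  x = 3: rhs = 12, matching y values: 5, 8 (2 points).
  x = 4: rhs = 3, matching y values: 4, 9 (2 points).
  x = 5: rhs = 5, matching y values: none (0 points).
  x = 6: rhs = 11, matching y values: none (0 points).
  x = 7: rhs = 1, matching y values: 1, 12 (2 points).
  x = 8: rhs = 7, matching y values: none (0 points).
  x = 9: rhs = 9, matching y values: 3, 10 (2 points).
  x = 10: rhs = 0, matching y values: 0 (1 points).
  x = 11: rhs = 12, matching y values: 5, 8 (2 points).
  x = 12: rhs = 12, matching y values: 5, 8 (2 points).
Total affine count: 15.
Full point count |E(F_13)| = 15 + 1 = 16.
Hasse bound: |16 − (13+1)| = |2| = 2 ≤ 2√13 ≈ 7.2111 ✓.


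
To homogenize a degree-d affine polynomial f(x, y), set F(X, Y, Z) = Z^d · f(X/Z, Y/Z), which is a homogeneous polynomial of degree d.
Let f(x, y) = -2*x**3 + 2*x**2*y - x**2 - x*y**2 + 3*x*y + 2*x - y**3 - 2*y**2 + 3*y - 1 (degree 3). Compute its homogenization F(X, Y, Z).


F(X, Y, Z) = -2*X**3 + 2*X**2*Y - X**2*Z - X*Y**2 + 3*X*Y*Z + 2*X*Z**2 - Y**3 - 2*Y**2*Z + 3*Y*Z**2 - Z**3

deg(f) = 3.
Substitute x = X/Z, y = Y/Z into f, then multiply by Z^3.
  monomial -2·x^3·y^0 ↦ -2·X^3·Y^0·Z^0.
  monomial 2·x^2·y^1 ↦ 2·X^2·Y^1·Z^0.
  monomial -1·x^2·y^0 ↦ -1·X^2·Y^0·Z^1.
  monomial -1·x^1·y^2 ↦ -1·X^1·Y^2·Z^0.
  monomial 3·x^1·y^1 ↦ 3·X^1·Y^1·Z^1.
  monomial 2·x^1·y^0 ↦ 2·X^1·Y^0·Z^2.
  monomial -1·x^0·y^3 ↦ -1·X^0·Y^3·Z^0.
  monomial -2·x^0·y^2 ↦ -2·X^0·Y^2·Z^1.
  monomial 3·x^0·y^1 ↦ 3·X^0·Y^1·Z^2.
  monomial -1·x^0·y^0 ↦ -1·X^0·Y^0·Z^3.
Collecting: F(X, Y, Z) = -2*X**3 + 2*X**2*Y - X**2*Z - X*Y**2 + 3*X*Y*Z + 2*X*Z**2 - Y**3 - 2*Y**2*Z + 3*Y*Z**2 - Z**3.


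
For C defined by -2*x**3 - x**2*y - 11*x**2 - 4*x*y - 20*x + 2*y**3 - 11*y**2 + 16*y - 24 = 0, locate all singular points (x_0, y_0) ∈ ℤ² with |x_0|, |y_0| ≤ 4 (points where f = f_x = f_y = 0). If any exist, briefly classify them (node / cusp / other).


Singular points: {(-2, 2)}; classification: node.

Compute partial derivatives:
  f_x = -6*x**2 - 2*x*y - 22*x - 4*y - 20.
  f_y = -x**2 - 4*x + 6*y**2 - 22*y + 16.
Scan x_0 ∈ {−4, ..., 4}. For each x_0, f_y(x_0, y) is a polynomial in y; find its integer roots y ∈ {−4, ..., 4}, then test f_x and f at those candidates.
  x = -4: f_y(-4, y) = 6*y**2 - 22*y + 16; vanishes at y ∈ {1}. (-4, 1): f_x = -24 ≠ 0.
  x = -3: f_y(-3, y) = 6*y**2 - 22*y + 19; no integer root y with |y| ≤ 4.
  x = -2: f_y(-2, y) = 6*y**2 - 22*y + 20; vanishes at y ∈ {2}. (-2, 2): f_x = 0, f = 0 — SINGULAR.
  x = -1: f_y(-1, y) = 6*y**2 - 22*y + 19; no integer root y with |y| ≤ 4.
  x = 0: f_y(0, y) = 6*y**2 - 22*y + 16; vanishes at y ∈ {1}. (0, 1): f_x = -24 ≠ 0.
  x = 1: f_y(1, y) = 6*y**2 - 22*y + 11; no integer root y with |y| ≤ 4.
  x = 2: f_y(2, y) = 6*y**2 - 22*y + 4; no integer root y with |y| ≤ 4.
  x = 3: f_y(3, y) = 6*y**2 - 22*y - 5; no integer root y with |y| ≤ 4.
  x = 4: f_y(4, y) = 6*y**2 - 22*y - 16; no integer root y with |y| ≤ 4.
Only singular point on the grid: (-2, 2).
Classify: substitute x = -2 + u, y = 2 + v and expand: f = -2*u**3 - u**2*v - u**2 + 2*v**3 + v**2.
No constant or linear terms (consistent with a singular point). Quadratic part: -u**2 + v**2. Cubic part: -2*u**3 - u**2*v + 2*v**3.
The quadratic part v**2 - u**2 = (v − u)(v + u) splits into two distinct linear factors, so there are two distinct tangent lines y − 2 = ±(x − -2) — this is a node (ordinary double point).
Classification: node.


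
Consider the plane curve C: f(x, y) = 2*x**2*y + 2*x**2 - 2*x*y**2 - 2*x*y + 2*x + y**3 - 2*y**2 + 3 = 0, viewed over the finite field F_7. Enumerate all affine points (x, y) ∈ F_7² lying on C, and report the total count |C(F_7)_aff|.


Affine F_7-points: {(0, 4), (0, 6), (1, 0), (1, 4), (2, 1), (2, 2), (2, 3), (5, 0), (6, 3)}; count = 9.

For each of the 49 pairs (x, y) ∈ F_7², evaluate f(x, y) mod 7. Record the zeros.
  x = 0: [0↦3, 1↦2, 2↦3, 3↦5, 4↦0, 5↦1, 6↦0]  zeros at y ∈ {4, 6}
  x = 1: [0↦0, 1↦4, 2↦6, 3↦5, 4↦0, 5↦4, 6↦2]  zeros at y ∈ {0, 4}
  x = 2: [0↦1, 1↦0, 2↦0, 3↦0, 4↦6, 5↦3, 6↦4]  zeros at y ∈ {1, 2, 3}
  x = 3: [0↦6, 1↦4, 2↦6, 3↦4, 4↦4, 5↦5, 6↦6]  zeros at y ∈ ∅
  x = 4: [0↦1, 1↦2, 2↦3, 3↦3, 4↦1, 5↦3, 6↦1]  zeros at y ∈ ∅
  x = 5: [0↦0, 1↦1, 2↦5, 3↦4, 4↦4, 5↦4, 6↦3]  zeros at y ∈ {0}
  x = 6: [0↦3, 1↦1, 2↦5, 3↦0, 4↦6, 5↦1, 6↦5]  zeros at y ∈ {3}
Collecting zeros: affine points = {(0, 4), (0, 6), (1, 0), (1, 4), (2, 1), (2, 2), (2, 3), (5, 0), (6, 3)}.
Total count |C(F_7)_aff| = 9.


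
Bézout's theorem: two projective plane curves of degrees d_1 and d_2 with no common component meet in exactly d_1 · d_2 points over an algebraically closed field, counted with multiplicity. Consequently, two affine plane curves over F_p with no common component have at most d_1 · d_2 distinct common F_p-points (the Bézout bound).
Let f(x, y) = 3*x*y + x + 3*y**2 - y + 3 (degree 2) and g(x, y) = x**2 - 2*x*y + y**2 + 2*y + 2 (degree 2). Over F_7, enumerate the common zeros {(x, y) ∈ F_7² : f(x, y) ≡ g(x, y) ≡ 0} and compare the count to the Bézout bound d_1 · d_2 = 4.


Common zeros: {(2, 5)}; count = 1; Bézout bound = 4.

deg(f) = 2, deg(g) = 2, so Bézout bound = 4.
Scan x ∈ F_7. For each x, list the y ∈ F_7 with f(x, y) ≡ 0 and those with g(x, y) ≡ 0 (mod 7); the common zeros in that column are the intersection.
  x = 0: f ≡ 0 at y ∈ {6}; g ≡ 0 at y ∈ ∅; common: ∅.
  x = 1: f ≡ 0 at y ∈ ∅; g ≡ 0 at y ∈ {2, 5}; common: ∅.
  x = 2: f ≡ 0 at y ∈ {5}; g ≡ 0 at y ∈ {4, 5}; common: {5}.
  x = 3: f ≡ 0 at y ∈ ∅; g ≡ 0 at y ∈ {2}; common: ∅.
  x = 4: f ≡ 0 at y ∈ {0, 1}; g ≡ 0 at y ∈ ∅; common: ∅.
  x = 5: f ≡ 0 at y ∈ {3, 4}; g ≡ 0 at y ∈ ∅; common: ∅.
  x = 6: f ≡ 0 at y ∈ ∅; g ≡ 0 at y ∈ {4, 6}; common: ∅.
Collecting: common zeros = {(2, 5)}, so the count is 1.
Comparison with the Bézout bound: 1 ≤ 4 = deg(f)·deg(g), as expected for curves with no common component (the affine F_7-count falls short of the bound because intersections may lie at infinity, over extension fields, or carry multiplicity).


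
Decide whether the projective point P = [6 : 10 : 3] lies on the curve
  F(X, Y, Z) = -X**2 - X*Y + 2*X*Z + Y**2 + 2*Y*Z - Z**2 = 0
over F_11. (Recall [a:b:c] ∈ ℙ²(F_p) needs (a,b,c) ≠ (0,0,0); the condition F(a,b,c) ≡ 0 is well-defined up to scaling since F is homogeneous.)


F(6,10,3) ≡ 3 (mod 11); P is NOT on the curve.

Evaluate F(6, 10, 3) term-by-term (mod 11).
  -X**2 ↦ -1·36·1·1 = -36
  -X*Y ↦ -1·6·10·1 = -60
  2*X*Z ↦ 2·6·1·3 = 36
  Y**2 ↦ 1·1·100·1 = 100
  2*Y*Z ↦ 2·1·10·3 = 60
  -Z**2 ↦ -1·1·1·9 = -9
Sum: F(6, 10, 3) = (-36) + (-60) + (36) + (100) + (60) + (-9) = 91.
Reducing mod 11: 91 ≡ 3 (mod 11).
Since F(a, b, c) ≡ 3 ≠ 0 (mod 11), P does NOT lie on the curve.


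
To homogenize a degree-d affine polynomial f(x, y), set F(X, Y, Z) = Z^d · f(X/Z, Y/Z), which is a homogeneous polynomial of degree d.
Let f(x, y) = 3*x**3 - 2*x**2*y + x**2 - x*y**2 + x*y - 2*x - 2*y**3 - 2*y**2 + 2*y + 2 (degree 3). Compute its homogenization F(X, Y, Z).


F(X, Y, Z) = 3*X**3 - 2*X**2*Y + X**2*Z - X*Y**2 + X*Y*Z - 2*X*Z**2 - 2*Y**3 - 2*Y**2*Z + 2*Y*Z**2 + 2*Z**3

deg(f) = 3.
Substitute x = X/Z, y = Y/Z into f, then multiply by Z^3.
  monomial 3·x^3·y^0 ↦ 3·X^3·Y^0·Z^0.
  monomial -2·x^2·y^1 ↦ -2·X^2·Y^1·Z^0.
  monomial 1·x^2·y^0 ↦ 1·X^2·Y^0·Z^1.
  monomial -1·x^1·y^2 ↦ -1·X^1·Y^2·Z^0.
  monomial 1·x^1·y^1 ↦ 1·X^1·Y^1·Z^1.
  monomial -2·x^1·y^0 ↦ -2·X^1·Y^0·Z^2.
  monomial -2·x^0·y^3 ↦ -2·X^0·Y^3·Z^0.
  monomial -2·x^0·y^2 ↦ -2·X^0·Y^2·Z^1.
  monomial 2·x^0·y^1 ↦ 2·X^0·Y^1·Z^2.
  monomial 2·x^0·y^0 ↦ 2·X^0·Y^0·Z^3.
Collecting: F(X, Y, Z) = 3*X**3 - 2*X**2*Y + X**2*Z - X*Y**2 + X*Y*Z - 2*X*Z**2 - 2*Y**3 - 2*Y**2*Z + 2*Y*Z**2 + 2*Z**3.


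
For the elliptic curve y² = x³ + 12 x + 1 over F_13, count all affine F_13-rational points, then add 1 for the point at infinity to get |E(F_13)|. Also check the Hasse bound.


Affine points = {(0, 1), (0, 12), (1, 1), (1, 12), (3, 5), (3, 8), (4, 3), (4, 10), (5, 2), (5, 11), (6, 4), (6, 9), (7, 5), (7, 8), (10, 4), (10, 9), (12, 1), (12, 12)}; affine count = 18; |E(F_13)| = 19.

Discriminant check: Δ ∝ 4a³ + 27b² = 4·12³ + 27·1² = 4·1728 + 27·1 ≡ 10 (mod 13). Nonzero ⇒ E is nonsingular.
For each x ∈ F_13, compute rhs = x³ + 12·x + 1 mod 13, then count y ∈ F_13 with y² ≡ rhs.
  x = 0: rhs = 1, matching y values: 1, 12 (2 points).
  x = 1: rhs = 1, matching y values: 1, 12 (2 points).
  x = 2: rhs = 7, matching y values: none (0 points).
  x = 3: rhs = 12, matching y values: 5, 8 (2 points).
  x = 4: rhs = 9, matching y values: 3, 10 (2 points).
  x = 5: rhs = 4, matching y values: 2, 11 (2 points).
  x = 6: rhs = 3, matching y values: 4, 9 (2 points).
  x = 7: rhs = 12, matching y values: 5, 8 (2 points).
  x = 8: rhs = 11, matching y values: none (0 points).
  x = 9: rhs = 6, matching y values: none (0 points).
  x = 10: rhs = 3, matching y values: 4, 9 (2 points).
  x = 11: rhs = 8, matching y values: none (0 points).
  x = 12: rhs = 1, matching y values: 1, 12 (2 points).
Total affine count: 18.
Full point count |E(F_13)| = 18 + 1 = 19.
Hasse bound: |19 − (13+1)| = |5| = 5 ≤ 2√13 ≈ 7.2111 ✓.


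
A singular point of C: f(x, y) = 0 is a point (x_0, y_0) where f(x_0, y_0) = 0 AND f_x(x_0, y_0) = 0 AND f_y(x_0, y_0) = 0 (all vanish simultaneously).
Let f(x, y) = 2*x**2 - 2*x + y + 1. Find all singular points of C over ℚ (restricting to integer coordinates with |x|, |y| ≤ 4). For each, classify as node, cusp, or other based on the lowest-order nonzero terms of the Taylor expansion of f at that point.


No singular points in the scanned grid; C is smooth there.

Compute partial derivatives:
  f_x = 4*x - 2.
  f_y = 1.
f_y = 1 is a nonzero constant, so f_y never vanishes: no point (x, y) can satisfy f = f_x = f_y = 0. In particular no (x, y) ∈ {−4, ..., 4}² is singular; the curve is smooth.


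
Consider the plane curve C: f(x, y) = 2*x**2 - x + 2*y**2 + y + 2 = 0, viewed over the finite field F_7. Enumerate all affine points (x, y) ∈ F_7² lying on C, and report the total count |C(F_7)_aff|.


Affine F_7-points: {(2, 5)}; count = 1.

For each of the 49 pairs (x, y) ∈ F_7², evaluate f(x, y) mod 7. Record the zeros.
  x = 0: [0↦2, 1↦5, 2↦5, 3↦2, 4↦3, 5↦1, 6↦3]  zeros at y ∈ ∅
  x = 1: [0↦3, 1↦6, 2↦6, 3↦3, 4↦4, 5↦2, 6↦4]  zeros at y ∈ ∅
  x = 2: [0↦1, 1↦4, 2↦4, 3↦1, 4↦2, 5↦0, 6↦2]  zeros at y ∈ {5}
  x = 3: [0↦3, 1↦6, 2↦6, 3↦3, 4↦4, 5↦2, 6↦4]  zeros at y ∈ ∅
  x = 4: [0↦2, 1↦5, 2↦5, 3↦2, 4↦3, 5↦1, 6↦3]  zeros at y ∈ ∅
  x = 5: [0↦5, 1↦1, 2↦1, 3↦5, 4↦6, 5↦4, 6↦6]  zeros at y ∈ ∅
  x = 6: [0↦5, 1↦1, 2↦1, 3↦5, 4↦6, 5↦4, 6↦6]  zeros at y ∈ ∅
Collecting zeros: affine points = {(2, 5)}.
Total count |C(F_7)_aff| = 1.


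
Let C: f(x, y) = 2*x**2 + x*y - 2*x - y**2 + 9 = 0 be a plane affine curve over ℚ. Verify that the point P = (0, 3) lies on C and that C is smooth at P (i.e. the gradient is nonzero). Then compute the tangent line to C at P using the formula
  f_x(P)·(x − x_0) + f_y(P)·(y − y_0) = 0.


Tangent line at P: x - 6*y + 18 = 0.

Step 1: f(0, 3) = 0, so P lies on C.
Step 2: partial derivatives
  f_x(x, y) = 4*x + y - 2, f_y(x, y) = x - 2*y.
  f_x(P) = 1, f_y(P) = -6 (gradient nonzero, so P is smooth).
Step 3: tangent line at P: 1·(x − 0) + -6·(y − 3) = 0.
Expanding: x - 6*y + 18 = 0.


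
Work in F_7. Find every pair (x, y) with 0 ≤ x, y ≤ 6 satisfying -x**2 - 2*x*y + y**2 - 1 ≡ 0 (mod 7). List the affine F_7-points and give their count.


Affine F_7-points: {(0, 1), (0, 6), (2, 5), (2, 6), (5, 1), (5, 2)}; count = 6.

For each of the 49 pairs (x, y) ∈ F_7², evaluate f(x, y) mod 7. Record the zeros.
  x = 0: [0↦6, 1↦0, 2↦3, 3↦1, 4↦1, 5↦3, 6↦0]  zeros at y ∈ {1, 6}
  x = 1: [0↦5, 1↦4, 2↦5, 3↦1, 4↦6, 5↦6, 6↦1]  zeros at y ∈ ∅
  x = 2: [0↦2, 1↦6, 2↦5, 3↦6, 4↦2, 5↦0, 6↦0]  zeros at y ∈ {5, 6}
  x = 3: [0↦4, 1↦6, 2↦3, 3↦2, 4↦3, 5↦6, 6↦4]  zeros at y ∈ ∅
  x = 4: [0↦4, 1↦4, 2↦6, 3↦3, 4↦2, 5↦3, 6↦6]  zeros at y ∈ ∅
  x = 5: [0↦2, 1↦0, 2↦0, 3↦2, 4↦6, 5↦5, 6↦6]  zeros at y ∈ {1, 2}
  x = 6: [0↦5, 1↦1, 2↦6, 3↦6, 4↦1, 5↦5, 6↦4]  zeros at y ∈ ∅
Collecting zeros: affine points = {(0, 1), (0, 6), (2, 5), (2, 6), (5, 1), (5, 2)}.
Total count |C(F_7)_aff| = 6.


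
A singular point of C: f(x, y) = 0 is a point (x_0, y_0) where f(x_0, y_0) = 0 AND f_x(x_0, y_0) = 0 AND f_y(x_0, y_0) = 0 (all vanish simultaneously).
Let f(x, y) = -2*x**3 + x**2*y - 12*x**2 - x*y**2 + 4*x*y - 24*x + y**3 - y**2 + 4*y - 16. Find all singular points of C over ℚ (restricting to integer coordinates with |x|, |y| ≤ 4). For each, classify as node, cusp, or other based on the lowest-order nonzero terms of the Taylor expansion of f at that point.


Singular points: {(-2, 0)}; classification: cusp.

Compute partial derivatives:
  f_x = -6*x**2 + 2*x*y - 24*x - y**2 + 4*y - 24.
  f_y = x**2 - 2*x*y + 4*x + 3*y**2 - 2*y + 4.
Scan x_0 ∈ {−4, ..., 4}. For each x_0, f_y(x_0, y) is a polynomial in y; find its integer roots y ∈ {−4, ..., 4}, then test f_x and f at those candidates.
  x = -4: f_y(-4, y) = 3*y**2 + 6*y + 4; no integer root y with |y| ≤ 4.
  x = -3: f_y(-3, y) = 3*y**2 + 4*y + 1; vanishes at y ∈ {-1}. (-3, -1): f_x = -5 ≠ 0.
  x = -2: f_y(-2, y) = 3*y**2 + 2*y; vanishes at y ∈ {0}. (-2, 0): f_x = 0, f = 0 — SINGULAR.
  x = -1: f_y(-1, y) = 3*y**2 + 1; no integer root y with |y| ≤ 4.
  x = 0: f_y(0, y) = 3*y**2 - 2*y + 4; no integer root y with |y| ≤ 4.
  x = 1: f_y(1, y) = 3*y**2 - 4*y + 9; no integer root y with |y| ≤ 4.
  x = 2: f_y(2, y) = 3*y**2 - 6*y + 16; no integer root y with |y| ≤ 4.
  x = 3: f_y(3, y) = 3*y**2 - 8*y + 25; no integer root y with |y| ≤ 4.
  x = 4: f_y(4, y) = 3*y**2 - 10*y + 36; no integer root y with |y| ≤ 4.
Only singular point on the grid: (-2, 0).
Classify: substitute x = -2 + u, y = 0 + v and expand: f = -2*u**3 + u**2*v - u*v**2 + v**3 + v**2.
No constant or linear terms (consistent with a singular point). Quadratic part: v**2. Cubic part: -2*u**3 + u**2*v - u*v**2 + v**3.
The quadratic part v**2 is a perfect square, so there is a single (double) tangent line v = 0, i.e. y = 0. Restricting the cubic part to that line (v = 0) leaves -2*u**3 ≠ 0, so f is not divisible by v and the branch is v² ≈ 2*u**3 to lowest order — this is a cusp.
Classification: cusp.


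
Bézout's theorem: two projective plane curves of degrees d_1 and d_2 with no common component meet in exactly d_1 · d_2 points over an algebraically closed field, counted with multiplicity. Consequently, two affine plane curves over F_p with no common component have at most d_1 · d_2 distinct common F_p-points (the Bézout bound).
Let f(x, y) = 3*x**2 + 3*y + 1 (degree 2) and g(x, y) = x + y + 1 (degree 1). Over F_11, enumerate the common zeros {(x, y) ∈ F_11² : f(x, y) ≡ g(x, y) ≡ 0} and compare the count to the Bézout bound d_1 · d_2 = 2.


Common zeros: {(6, 4)}; count = 1; Bézout bound = 2.

deg(f) = 2, deg(g) = 1, so Bézout bound = 2.
Scan x ∈ F_11. For each x, list the y ∈ F_11 with f(x, y) ≡ 0 and those with g(x, y) ≡ 0 (mod 11); the common zeros in that column are the intersection.
  x = 0: f ≡ 0 at y ∈ {7}; g ≡ 0 at y ∈ {10}; common: ∅.
  x = 1: f ≡ 0 at y ∈ {6}; g ≡ 0 at y ∈ {9}; common: ∅.
  x = 2: f ≡ 0 at y ∈ {3}; g ≡ 0 at y ∈ {8}; common: ∅.
  x = 3: f ≡ 0 at y ∈ {9}; g ≡ 0 at y ∈ {7}; common: ∅.
  x = 4: f ≡ 0 at y ∈ {2}; g ≡ 0 at y ∈ {6}; common: ∅.
  x = 5: f ≡ 0 at y ∈ {4}; g ≡ 0 at y ∈ {5}; common: ∅.
  x = 6: f ≡ 0 at y ∈ {4}; g ≡ 0 at y ∈ {4}; common: {4}.
  x = 7: f ≡ 0 at y ∈ {2}; g ≡ 0 at y ∈ {3}; common: ∅.
  x = 8: f ≡ 0 at y ∈ {9}; g ≡ 0 at y ∈ {2}; common: ∅.
  x = 9: f ≡ 0 at y ∈ {3}; g ≡ 0 at y ∈ {1}; common: ∅.
  x = 10: f ≡ 0 at y ∈ {6}; g ≡ 0 at y ∈ {0}; common: ∅.
Collecting: common zeros = {(6, 4)}, so the count is 1.
Comparison with the Bézout bound: 1 ≤ 2 = deg(f)·deg(g), as expected for curves with no common component (the affine F_11-count falls short of the bound because intersections may lie at infinity, over extension fields, or carry multiplicity).


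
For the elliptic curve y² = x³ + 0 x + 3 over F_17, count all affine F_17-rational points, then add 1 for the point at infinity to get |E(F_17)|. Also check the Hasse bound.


Affine points = {(1, 2), (1, 15), (3, 8), (3, 9), (4, 4), (4, 13), (5, 3), (5, 14), (6, 7), (6, 10), (9, 1), (9, 16), (10, 0), (11, 5), (11, 12), (16, 6), (16, 11)}; affine count = 17; |E(F_17)| = 18.

Discriminant check: Δ ∝ 4a³ + 27b² = 4·0³ + 27·3² = 4·0 + 27·9 ≡ 5 (mod 17). Nonzero ⇒ E is nonsingular.
For each x ∈ F_17, compute rhs = x³ + 0·x + 3 mod 17, then count y ∈ F_17 with y² ≡ rhs.
  x = 0: rhs = 3, matching y values: none (0 points).
  x = 1: rhs = 4, matching y values: 2, 15 (2 points).
  x = 2: rhs = 11, matching y values: none (0 points).
  x = 3: rhs = 13, matching y values: 8, 9 (2 points).
  x = 4: rhs = 16, matching y values: 4, 13 (2 points).
  x = 5: rhs = 9, matching y values: 3, 14 (2 points).
  x = 6: rhs = 15, matching y values: 7, 10 (2 points).
  x = 7: rhs = 6, matching y values: none (0 points).
  x = 8: rhs = 5, matching y values: none (0 points).
  x = 9: rhs = 1, matching y values: 1, 16 (2 points).
  x = 10: rhs = 0, matching y values: 0 (1 points).
  x = 11: rhs = 8, matching y values: 5, 12 (2 points).
  x = 12: rhs = 14, matching y values: none (0 points).
  x = 13: rhs = 7, matching y values: none (0 points).
  x = 14: rhs = 10, matching y values: none (0 points).
  x = 15: rhs = 12, matching y values: none (0 points).
  x = 16: rhs = 2, matching y values: 6, 11 (2 points).
Total affine count: 17.
Full point count |E(F_17)| = 17 + 1 = 18.
Hasse bound: |18 − (17+1)| = |0| = 0 ≤ 2√17 ≈ 8.2462 ✓.
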